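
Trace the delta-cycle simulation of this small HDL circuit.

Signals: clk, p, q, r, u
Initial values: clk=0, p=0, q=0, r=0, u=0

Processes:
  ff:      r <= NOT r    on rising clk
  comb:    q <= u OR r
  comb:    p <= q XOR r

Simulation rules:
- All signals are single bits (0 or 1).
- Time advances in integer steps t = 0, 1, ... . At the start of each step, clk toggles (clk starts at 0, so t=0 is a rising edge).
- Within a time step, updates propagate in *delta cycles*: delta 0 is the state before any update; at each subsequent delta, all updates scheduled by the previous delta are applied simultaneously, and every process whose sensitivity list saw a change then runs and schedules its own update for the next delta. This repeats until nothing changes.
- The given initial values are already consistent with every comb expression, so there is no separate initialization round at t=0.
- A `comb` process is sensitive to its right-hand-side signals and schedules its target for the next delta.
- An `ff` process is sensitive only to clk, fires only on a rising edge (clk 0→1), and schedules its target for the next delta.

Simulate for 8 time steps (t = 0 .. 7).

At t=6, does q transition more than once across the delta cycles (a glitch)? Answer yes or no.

t0.Δ0 u=0 p=0 r=0 q=0 clk=0
t0.Δ1 u=0 p=0 r=0 q=0 clk=1
t0.Δ2 u=0 p=0 r=1 q=0 clk=1
t0.Δ3 u=0 p=1 r=1 q=1 clk=1
t0.Δ4 u=0 p=0 r=1 q=1 clk=1
t1.Δ0 u=0 p=0 r=1 q=1 clk=1
t1.Δ1 u=0 p=0 r=1 q=1 clk=0
t2.Δ0 u=0 p=0 r=1 q=1 clk=0
t2.Δ1 u=0 p=0 r=1 q=1 clk=1
t2.Δ2 u=0 p=0 r=0 q=1 clk=1
t2.Δ3 u=0 p=1 r=0 q=0 clk=1
t2.Δ4 u=0 p=0 r=0 q=0 clk=1
t3.Δ0 u=0 p=0 r=0 q=0 clk=1
t3.Δ1 u=0 p=0 r=0 q=0 clk=0
t4.Δ0 u=0 p=0 r=0 q=0 clk=0
t4.Δ1 u=0 p=0 r=0 q=0 clk=1
t4.Δ2 u=0 p=0 r=1 q=0 clk=1
t4.Δ3 u=0 p=1 r=1 q=1 clk=1
t4.Δ4 u=0 p=0 r=1 q=1 clk=1
t5.Δ0 u=0 p=0 r=1 q=1 clk=1
t5.Δ1 u=0 p=0 r=1 q=1 clk=0
t6.Δ0 u=0 p=0 r=1 q=1 clk=0
t6.Δ1 u=0 p=0 r=1 q=1 clk=1
t6.Δ2 u=0 p=0 r=0 q=1 clk=1
t6.Δ3 u=0 p=1 r=0 q=0 clk=1
t6.Δ4 u=0 p=0 r=0 q=0 clk=1
t7.Δ0 u=0 p=0 r=0 q=0 clk=1
t7.Δ1 u=0 p=0 r=0 q=0 clk=0

no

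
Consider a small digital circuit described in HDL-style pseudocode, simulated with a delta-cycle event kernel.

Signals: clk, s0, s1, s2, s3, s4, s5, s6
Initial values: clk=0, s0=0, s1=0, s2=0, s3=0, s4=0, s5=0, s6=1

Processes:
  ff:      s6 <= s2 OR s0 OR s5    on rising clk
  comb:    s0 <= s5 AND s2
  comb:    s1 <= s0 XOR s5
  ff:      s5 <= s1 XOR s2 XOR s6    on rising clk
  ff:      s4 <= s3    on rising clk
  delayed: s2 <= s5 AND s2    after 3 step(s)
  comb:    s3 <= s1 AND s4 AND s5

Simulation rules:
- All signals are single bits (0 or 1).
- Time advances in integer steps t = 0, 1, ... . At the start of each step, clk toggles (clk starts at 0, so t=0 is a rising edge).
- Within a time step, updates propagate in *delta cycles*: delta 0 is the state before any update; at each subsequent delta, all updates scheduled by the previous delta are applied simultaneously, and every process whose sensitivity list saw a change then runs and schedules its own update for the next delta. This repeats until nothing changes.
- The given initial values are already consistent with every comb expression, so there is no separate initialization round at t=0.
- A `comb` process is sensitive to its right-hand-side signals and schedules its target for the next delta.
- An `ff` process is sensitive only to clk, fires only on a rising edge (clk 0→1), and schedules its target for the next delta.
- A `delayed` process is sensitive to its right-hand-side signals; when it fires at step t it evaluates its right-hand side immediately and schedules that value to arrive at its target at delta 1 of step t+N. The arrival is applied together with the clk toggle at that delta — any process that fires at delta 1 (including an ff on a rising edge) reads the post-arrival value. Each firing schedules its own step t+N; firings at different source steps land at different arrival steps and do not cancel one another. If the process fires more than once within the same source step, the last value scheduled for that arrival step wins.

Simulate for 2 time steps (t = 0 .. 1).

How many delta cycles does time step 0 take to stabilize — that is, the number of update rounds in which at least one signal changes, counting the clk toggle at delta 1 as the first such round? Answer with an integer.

t=0 Δ0: s4=0 s0=0 s1=0 s2=0 s5=0 clk=0 s6=1 s3=0
  Δ1: clk:0→1
  Δ2: s5:0→1, s6:1→0
  Δ3: s1:0→1
  (3Δ to stable)
t=1 Δ0: s4=0 s0=0 s1=1 s2=0 s5=1 clk=1 s6=0 s3=0
  Δ1: clk:1→0
  (1Δ to stable)

3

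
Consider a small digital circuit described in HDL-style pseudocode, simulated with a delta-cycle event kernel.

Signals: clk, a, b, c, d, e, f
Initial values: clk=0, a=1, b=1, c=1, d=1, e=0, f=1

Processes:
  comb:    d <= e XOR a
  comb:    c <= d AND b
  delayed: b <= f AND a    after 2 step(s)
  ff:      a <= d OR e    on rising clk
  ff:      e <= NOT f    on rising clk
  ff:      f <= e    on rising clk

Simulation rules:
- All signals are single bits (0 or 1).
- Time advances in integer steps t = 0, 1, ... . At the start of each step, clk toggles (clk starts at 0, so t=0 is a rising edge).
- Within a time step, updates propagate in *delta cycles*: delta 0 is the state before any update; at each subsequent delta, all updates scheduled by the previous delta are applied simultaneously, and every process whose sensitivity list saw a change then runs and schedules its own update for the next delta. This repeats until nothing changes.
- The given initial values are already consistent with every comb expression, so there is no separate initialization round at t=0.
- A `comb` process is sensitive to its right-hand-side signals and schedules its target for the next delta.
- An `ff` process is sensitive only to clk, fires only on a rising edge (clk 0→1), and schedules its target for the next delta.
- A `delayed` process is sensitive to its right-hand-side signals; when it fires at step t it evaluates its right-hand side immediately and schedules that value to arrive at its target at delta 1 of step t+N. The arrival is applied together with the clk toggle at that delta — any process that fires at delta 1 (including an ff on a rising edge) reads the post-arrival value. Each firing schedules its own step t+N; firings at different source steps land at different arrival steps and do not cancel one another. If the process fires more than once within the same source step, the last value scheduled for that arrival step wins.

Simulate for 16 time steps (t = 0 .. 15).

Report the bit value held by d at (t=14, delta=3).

[bits: clk,b,c,d,f,a,e]
t=0: Δ0=0111110 Δ1=1111110 Δ2=1111010 | 2Δ
t=1: Δ0=1111010 Δ1=0111010 | 1Δ
t=2: Δ0=0111010 Δ1=1011010 Δ2=1001011 Δ3=1000011 | 3Δ
t=3: Δ0=1000011 Δ1=0000011 | 1Δ
t=4: Δ0=0000011 Δ1=1000011 Δ2=1000111 | 2Δ
t=5: Δ0=1000111 Δ1=0000111 | 1Δ
t=6: Δ0=0000111 Δ1=1100111 Δ2=1100110 Δ3=1101110 Δ4=1111110 | 4Δ
t=7: Δ0=1111110 Δ1=0111110 | 1Δ
t=8: Δ0=0111110 Δ1=1111110 Δ2=1111010 | 2Δ
t=9: Δ0=1111010 Δ1=0111010 | 1Δ
t=10: Δ0=0111010 Δ1=1011010 Δ2=1001011 Δ3=1000011 | 3Δ
t=11: Δ0=1000011 Δ1=0000011 | 1Δ
t=12: Δ0=0000011 Δ1=1000011 Δ2=1000111 | 2Δ
t=13: Δ0=1000111 Δ1=0000111 | 1Δ
t=14: Δ0=0000111 Δ1=1100111 Δ2=1100110 Δ3=1101110 Δ4=1111110 | 4Δ
t=15: Δ0=1111110 Δ1=0111110 | 1Δ

1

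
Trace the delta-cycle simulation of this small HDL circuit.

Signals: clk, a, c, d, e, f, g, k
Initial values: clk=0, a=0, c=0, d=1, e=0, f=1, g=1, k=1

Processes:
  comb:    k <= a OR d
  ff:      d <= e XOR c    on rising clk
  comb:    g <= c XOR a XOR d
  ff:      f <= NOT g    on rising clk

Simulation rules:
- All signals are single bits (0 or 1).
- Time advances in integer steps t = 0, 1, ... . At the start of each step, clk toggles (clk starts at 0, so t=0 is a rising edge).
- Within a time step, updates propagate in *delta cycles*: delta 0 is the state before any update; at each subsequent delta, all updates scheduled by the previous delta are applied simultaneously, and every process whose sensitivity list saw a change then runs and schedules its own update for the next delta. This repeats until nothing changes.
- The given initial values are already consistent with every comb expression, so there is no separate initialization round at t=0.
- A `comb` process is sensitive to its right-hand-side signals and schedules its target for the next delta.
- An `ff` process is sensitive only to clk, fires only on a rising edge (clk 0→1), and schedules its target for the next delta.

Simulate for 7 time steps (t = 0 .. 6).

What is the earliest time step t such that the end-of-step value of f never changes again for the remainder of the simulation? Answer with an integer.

t0.Δ0 clk=0 c=0 f=1 e=0 d=1 g=1 a=0 k=1
t0.Δ1 clk=1 c=0 f=1 e=0 d=1 g=1 a=0 k=1
t0.Δ2 clk=1 c=0 f=0 e=0 d=0 g=1 a=0 k=1
t0.Δ3 clk=1 c=0 f=0 e=0 d=0 g=0 a=0 k=0
t1.Δ0 clk=1 c=0 f=0 e=0 d=0 g=0 a=0 k=0
t1.Δ1 clk=0 c=0 f=0 e=0 d=0 g=0 a=0 k=0
t2.Δ0 clk=0 c=0 f=0 e=0 d=0 g=0 a=0 k=0
t2.Δ1 clk=1 c=0 f=0 e=0 d=0 g=0 a=0 k=0
t2.Δ2 clk=1 c=0 f=1 e=0 d=0 g=0 a=0 k=0
t3.Δ0 clk=1 c=0 f=1 e=0 d=0 g=0 a=0 k=0
t3.Δ1 clk=0 c=0 f=1 e=0 d=0 g=0 a=0 k=0
t4.Δ0 clk=0 c=0 f=1 e=0 d=0 g=0 a=0 k=0
t4.Δ1 clk=1 c=0 f=1 e=0 d=0 g=0 a=0 k=0
t5.Δ0 clk=1 c=0 f=1 e=0 d=0 g=0 a=0 k=0
t5.Δ1 clk=0 c=0 f=1 e=0 d=0 g=0 a=0 k=0
t6.Δ0 clk=0 c=0 f=1 e=0 d=0 g=0 a=0 k=0
t6.Δ1 clk=1 c=0 f=1 e=0 d=0 g=0 a=0 k=0

2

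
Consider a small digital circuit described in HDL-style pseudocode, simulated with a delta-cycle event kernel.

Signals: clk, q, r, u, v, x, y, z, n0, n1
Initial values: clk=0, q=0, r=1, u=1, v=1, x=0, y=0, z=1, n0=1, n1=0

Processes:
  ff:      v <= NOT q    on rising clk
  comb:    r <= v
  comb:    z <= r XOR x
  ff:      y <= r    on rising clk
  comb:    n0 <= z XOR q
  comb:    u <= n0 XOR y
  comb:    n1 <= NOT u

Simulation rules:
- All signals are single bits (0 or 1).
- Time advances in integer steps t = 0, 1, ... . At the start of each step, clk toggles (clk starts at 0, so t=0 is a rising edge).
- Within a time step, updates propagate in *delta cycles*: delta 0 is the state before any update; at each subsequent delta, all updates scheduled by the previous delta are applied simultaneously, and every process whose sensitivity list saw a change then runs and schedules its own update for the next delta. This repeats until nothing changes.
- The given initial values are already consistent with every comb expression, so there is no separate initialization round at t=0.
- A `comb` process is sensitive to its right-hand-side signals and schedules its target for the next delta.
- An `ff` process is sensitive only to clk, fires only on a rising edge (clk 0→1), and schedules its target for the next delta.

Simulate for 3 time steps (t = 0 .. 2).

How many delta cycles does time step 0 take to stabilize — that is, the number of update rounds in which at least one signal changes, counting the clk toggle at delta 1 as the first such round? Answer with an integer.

[bits: z,q,r,v,n1,x,clk,u,y,n0]
t=0: Δ0=1011000101 Δ1=1011001101 Δ2=1011001111 Δ3=1011001011 Δ4=1011101011 | 4Δ
t=1: Δ0=1011101011 Δ1=1011100011 | 1Δ
t=2: Δ0=1011100011 Δ1=1011101011 | 1Δ

4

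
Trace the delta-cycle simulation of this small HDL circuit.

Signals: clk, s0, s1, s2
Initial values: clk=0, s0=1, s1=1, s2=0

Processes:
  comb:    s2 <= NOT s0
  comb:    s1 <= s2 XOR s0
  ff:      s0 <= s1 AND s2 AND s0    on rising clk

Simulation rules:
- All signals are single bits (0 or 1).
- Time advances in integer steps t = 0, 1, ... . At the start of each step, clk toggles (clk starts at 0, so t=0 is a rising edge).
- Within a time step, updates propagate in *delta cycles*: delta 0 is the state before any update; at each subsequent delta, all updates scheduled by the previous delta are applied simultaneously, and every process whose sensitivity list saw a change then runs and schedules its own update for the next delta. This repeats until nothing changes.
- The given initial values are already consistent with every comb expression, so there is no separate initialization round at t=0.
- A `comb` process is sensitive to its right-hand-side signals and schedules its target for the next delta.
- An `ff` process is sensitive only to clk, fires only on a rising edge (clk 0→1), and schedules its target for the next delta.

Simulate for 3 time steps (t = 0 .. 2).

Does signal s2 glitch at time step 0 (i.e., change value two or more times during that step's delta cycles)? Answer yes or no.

t=0 Δ0: s0=1 s1=1 s2=0 clk=0
  Δ1: clk:0→1
  Δ2: s0:1→0
  Δ3: s1:1→0, s2:0→1
  Δ4: s1:0→1
  (4Δ to stable)
t=1 Δ0: s0=0 s1=1 s2=1 clk=1
  Δ1: clk:1→0
  (1Δ to stable)
t=2 Δ0: s0=0 s1=1 s2=1 clk=0
  Δ1: clk:0→1
  (1Δ to stable)

no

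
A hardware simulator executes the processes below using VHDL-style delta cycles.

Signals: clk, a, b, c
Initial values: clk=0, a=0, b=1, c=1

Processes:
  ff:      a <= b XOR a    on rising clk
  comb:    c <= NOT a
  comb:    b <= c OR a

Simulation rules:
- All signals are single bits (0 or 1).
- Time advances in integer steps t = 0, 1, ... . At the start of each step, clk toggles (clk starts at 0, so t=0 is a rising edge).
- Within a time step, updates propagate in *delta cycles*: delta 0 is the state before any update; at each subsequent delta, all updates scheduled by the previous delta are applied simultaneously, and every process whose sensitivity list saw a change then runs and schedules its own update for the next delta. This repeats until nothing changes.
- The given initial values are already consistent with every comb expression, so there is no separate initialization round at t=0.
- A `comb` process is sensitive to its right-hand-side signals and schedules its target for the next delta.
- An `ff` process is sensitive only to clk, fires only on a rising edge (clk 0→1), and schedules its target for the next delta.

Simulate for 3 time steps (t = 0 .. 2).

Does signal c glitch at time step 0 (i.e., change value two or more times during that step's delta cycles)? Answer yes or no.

[bits: c,clk,a,b]
t=0: Δ0=1001 Δ1=1101 Δ2=1111 Δ3=0111 | 3Δ
t=1: Δ0=0111 Δ1=0011 | 1Δ
t=2: Δ0=0011 Δ1=0111 Δ2=0101 Δ3=1100 Δ4=1101 | 4Δ

no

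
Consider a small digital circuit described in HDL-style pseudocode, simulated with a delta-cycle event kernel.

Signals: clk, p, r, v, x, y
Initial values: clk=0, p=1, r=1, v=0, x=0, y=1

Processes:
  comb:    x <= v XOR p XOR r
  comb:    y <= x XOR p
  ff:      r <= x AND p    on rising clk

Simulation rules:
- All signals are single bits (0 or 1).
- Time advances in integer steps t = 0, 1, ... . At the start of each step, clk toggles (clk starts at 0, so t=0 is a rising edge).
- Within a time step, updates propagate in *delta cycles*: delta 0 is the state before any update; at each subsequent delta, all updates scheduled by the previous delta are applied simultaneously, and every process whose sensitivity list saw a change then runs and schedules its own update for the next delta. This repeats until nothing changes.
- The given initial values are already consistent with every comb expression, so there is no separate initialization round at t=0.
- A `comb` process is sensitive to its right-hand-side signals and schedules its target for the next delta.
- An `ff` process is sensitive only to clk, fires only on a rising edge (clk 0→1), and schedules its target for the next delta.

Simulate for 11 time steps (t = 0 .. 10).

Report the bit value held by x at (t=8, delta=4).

1

t0.Δ0 clk=0 v=0 r=1 p=1 x=0 y=1
t0.Δ1 clk=1 v=0 r=1 p=1 x=0 y=1
t0.Δ2 clk=1 v=0 r=0 p=1 x=0 y=1
t0.Δ3 clk=1 v=0 r=0 p=1 x=1 y=1
t0.Δ4 clk=1 v=0 r=0 p=1 x=1 y=0
t1.Δ0 clk=1 v=0 r=0 p=1 x=1 y=0
t1.Δ1 clk=0 v=0 r=0 p=1 x=1 y=0
t2.Δ0 clk=0 v=0 r=0 p=1 x=1 y=0
t2.Δ1 clk=1 v=0 r=0 p=1 x=1 y=0
t2.Δ2 clk=1 v=0 r=1 p=1 x=1 y=0
t2.Δ3 clk=1 v=0 r=1 p=1 x=0 y=0
t2.Δ4 clk=1 v=0 r=1 p=1 x=0 y=1
t3.Δ0 clk=1 v=0 r=1 p=1 x=0 y=1
t3.Δ1 clk=0 v=0 r=1 p=1 x=0 y=1
t4.Δ0 clk=0 v=0 r=1 p=1 x=0 y=1
t4.Δ1 clk=1 v=0 r=1 p=1 x=0 y=1
t4.Δ2 clk=1 v=0 r=0 p=1 x=0 y=1
t4.Δ3 clk=1 v=0 r=0 p=1 x=1 y=1
t4.Δ4 clk=1 v=0 r=0 p=1 x=1 y=0
t5.Δ0 clk=1 v=0 r=0 p=1 x=1 y=0
t5.Δ1 clk=0 v=0 r=0 p=1 x=1 y=0
t6.Δ0 clk=0 v=0 r=0 p=1 x=1 y=0
t6.Δ1 clk=1 v=0 r=0 p=1 x=1 y=0
t6.Δ2 clk=1 v=0 r=1 p=1 x=1 y=0
t6.Δ3 clk=1 v=0 r=1 p=1 x=0 y=0
t6.Δ4 clk=1 v=0 r=1 p=1 x=0 y=1
t7.Δ0 clk=1 v=0 r=1 p=1 x=0 y=1
t7.Δ1 clk=0 v=0 r=1 p=1 x=0 y=1
t8.Δ0 clk=0 v=0 r=1 p=1 x=0 y=1
t8.Δ1 clk=1 v=0 r=1 p=1 x=0 y=1
t8.Δ2 clk=1 v=0 r=0 p=1 x=0 y=1
t8.Δ3 clk=1 v=0 r=0 p=1 x=1 y=1
t8.Δ4 clk=1 v=0 r=0 p=1 x=1 y=0
t9.Δ0 clk=1 v=0 r=0 p=1 x=1 y=0
t9.Δ1 clk=0 v=0 r=0 p=1 x=1 y=0
t10.Δ0 clk=0 v=0 r=0 p=1 x=1 y=0
t10.Δ1 clk=1 v=0 r=0 p=1 x=1 y=0
t10.Δ2 clk=1 v=0 r=1 p=1 x=1 y=0
t10.Δ3 clk=1 v=0 r=1 p=1 x=0 y=0
t10.Δ4 clk=1 v=0 r=1 p=1 x=0 y=1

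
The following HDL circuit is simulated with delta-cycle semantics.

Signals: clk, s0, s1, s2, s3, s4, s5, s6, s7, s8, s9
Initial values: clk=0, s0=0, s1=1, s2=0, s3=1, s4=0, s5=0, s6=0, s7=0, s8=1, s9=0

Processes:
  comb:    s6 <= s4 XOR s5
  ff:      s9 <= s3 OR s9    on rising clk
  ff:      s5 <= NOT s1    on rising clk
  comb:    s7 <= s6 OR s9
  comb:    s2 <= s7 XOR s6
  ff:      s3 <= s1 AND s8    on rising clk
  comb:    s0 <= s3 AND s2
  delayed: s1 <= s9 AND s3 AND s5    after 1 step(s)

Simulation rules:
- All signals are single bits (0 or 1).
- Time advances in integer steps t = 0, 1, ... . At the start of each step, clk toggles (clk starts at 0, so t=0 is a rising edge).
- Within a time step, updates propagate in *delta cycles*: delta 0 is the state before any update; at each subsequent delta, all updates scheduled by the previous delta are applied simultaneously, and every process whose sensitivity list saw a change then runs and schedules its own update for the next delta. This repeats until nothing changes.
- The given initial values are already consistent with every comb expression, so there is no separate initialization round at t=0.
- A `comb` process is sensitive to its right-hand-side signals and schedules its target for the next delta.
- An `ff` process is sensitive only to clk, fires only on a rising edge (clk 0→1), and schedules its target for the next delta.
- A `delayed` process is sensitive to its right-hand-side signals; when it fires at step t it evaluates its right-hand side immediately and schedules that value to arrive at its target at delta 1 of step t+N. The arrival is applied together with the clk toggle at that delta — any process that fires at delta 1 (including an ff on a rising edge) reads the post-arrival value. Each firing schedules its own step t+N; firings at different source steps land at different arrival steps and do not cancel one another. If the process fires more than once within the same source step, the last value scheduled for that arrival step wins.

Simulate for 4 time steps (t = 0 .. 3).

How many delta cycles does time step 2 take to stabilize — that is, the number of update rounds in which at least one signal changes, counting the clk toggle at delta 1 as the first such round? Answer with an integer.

4

t0.Δ0 s4=0 s3=1 s0=0 s7=0 s6=0 clk=0 s9=0 s8=1 s2=0 s1=1 s5=0
t0.Δ1 s4=0 s3=1 s0=0 s7=0 s6=0 clk=1 s9=0 s8=1 s2=0 s1=1 s5=0
t0.Δ2 s4=0 s3=1 s0=0 s7=0 s6=0 clk=1 s9=1 s8=1 s2=0 s1=1 s5=0
t0.Δ3 s4=0 s3=1 s0=0 s7=1 s6=0 clk=1 s9=1 s8=1 s2=0 s1=1 s5=0
t0.Δ4 s4=0 s3=1 s0=0 s7=1 s6=0 clk=1 s9=1 s8=1 s2=1 s1=1 s5=0
t0.Δ5 s4=0 s3=1 s0=1 s7=1 s6=0 clk=1 s9=1 s8=1 s2=1 s1=1 s5=0
t1.Δ0 s4=0 s3=1 s0=1 s7=1 s6=0 clk=1 s9=1 s8=1 s2=1 s1=1 s5=0
t1.Δ1 s4=0 s3=1 s0=1 s7=1 s6=0 clk=0 s9=1 s8=1 s2=1 s1=0 s5=0
t2.Δ0 s4=0 s3=1 s0=1 s7=1 s6=0 clk=0 s9=1 s8=1 s2=1 s1=0 s5=0
t2.Δ1 s4=0 s3=1 s0=1 s7=1 s6=0 clk=1 s9=1 s8=1 s2=1 s1=0 s5=0
t2.Δ2 s4=0 s3=0 s0=1 s7=1 s6=0 clk=1 s9=1 s8=1 s2=1 s1=0 s5=1
t2.Δ3 s4=0 s3=0 s0=0 s7=1 s6=1 clk=1 s9=1 s8=1 s2=1 s1=0 s5=1
t2.Δ4 s4=0 s3=0 s0=0 s7=1 s6=1 clk=1 s9=1 s8=1 s2=0 s1=0 s5=1
t3.Δ0 s4=0 s3=0 s0=0 s7=1 s6=1 clk=1 s9=1 s8=1 s2=0 s1=0 s5=1
t3.Δ1 s4=0 s3=0 s0=0 s7=1 s6=1 clk=0 s9=1 s8=1 s2=0 s1=0 s5=1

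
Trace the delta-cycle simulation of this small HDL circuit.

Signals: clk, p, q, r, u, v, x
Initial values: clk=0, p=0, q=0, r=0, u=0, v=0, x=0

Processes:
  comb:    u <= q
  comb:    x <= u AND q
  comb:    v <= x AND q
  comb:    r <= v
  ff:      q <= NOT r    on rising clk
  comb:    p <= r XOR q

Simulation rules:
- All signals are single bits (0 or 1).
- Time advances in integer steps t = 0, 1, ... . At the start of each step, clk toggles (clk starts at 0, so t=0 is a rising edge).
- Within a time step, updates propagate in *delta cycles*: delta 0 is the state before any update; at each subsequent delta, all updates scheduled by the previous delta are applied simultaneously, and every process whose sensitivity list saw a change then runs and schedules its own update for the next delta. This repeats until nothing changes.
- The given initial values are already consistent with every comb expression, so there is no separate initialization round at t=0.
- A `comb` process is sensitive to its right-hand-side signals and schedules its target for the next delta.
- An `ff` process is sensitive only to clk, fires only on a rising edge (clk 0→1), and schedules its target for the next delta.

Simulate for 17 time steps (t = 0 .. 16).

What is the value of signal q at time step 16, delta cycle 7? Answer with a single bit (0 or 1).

1

[bits: x,p,r,q,clk,v,u]
t=0: Δ0=0000000 Δ1=0000100 Δ2=0001100 Δ3=0101101 Δ4=1101101 Δ5=1101111 Δ6=1111111 Δ7=1011111 | 7Δ
t=1: Δ0=1011111 Δ1=1011011 | 1Δ
t=2: Δ0=1011011 Δ1=1011111 Δ2=1010111 Δ3=0110100 Δ4=0100100 Δ5=0000100 | 5Δ
t=3: Δ0=0000100 Δ1=0000000 | 1Δ
t=4: Δ0=0000000 Δ1=0000100 Δ2=0001100 Δ3=0101101 Δ4=1101101 Δ5=1101111 Δ6=1111111 Δ7=1011111 | 7Δ
t=5: Δ0=1011111 Δ1=1011011 | 1Δ
t=6: Δ0=1011011 Δ1=1011111 Δ2=1010111 Δ3=0110100 Δ4=0100100 Δ5=0000100 | 5Δ
t=7: Δ0=0000100 Δ1=0000000 | 1Δ
t=8: Δ0=0000000 Δ1=0000100 Δ2=0001100 Δ3=0101101 Δ4=1101101 Δ5=1101111 Δ6=1111111 Δ7=1011111 | 7Δ
t=9: Δ0=1011111 Δ1=1011011 | 1Δ
t=10: Δ0=1011011 Δ1=1011111 Δ2=1010111 Δ3=0110100 Δ4=0100100 Δ5=0000100 | 5Δ
t=11: Δ0=0000100 Δ1=0000000 | 1Δ
t=12: Δ0=0000000 Δ1=0000100 Δ2=0001100 Δ3=0101101 Δ4=1101101 Δ5=1101111 Δ6=1111111 Δ7=1011111 | 7Δ
t=13: Δ0=1011111 Δ1=1011011 | 1Δ
t=14: Δ0=1011011 Δ1=1011111 Δ2=1010111 Δ3=0110100 Δ4=0100100 Δ5=0000100 | 5Δ
t=15: Δ0=0000100 Δ1=0000000 | 1Δ
t=16: Δ0=0000000 Δ1=0000100 Δ2=0001100 Δ3=0101101 Δ4=1101101 Δ5=1101111 Δ6=1111111 Δ7=1011111 | 7Δ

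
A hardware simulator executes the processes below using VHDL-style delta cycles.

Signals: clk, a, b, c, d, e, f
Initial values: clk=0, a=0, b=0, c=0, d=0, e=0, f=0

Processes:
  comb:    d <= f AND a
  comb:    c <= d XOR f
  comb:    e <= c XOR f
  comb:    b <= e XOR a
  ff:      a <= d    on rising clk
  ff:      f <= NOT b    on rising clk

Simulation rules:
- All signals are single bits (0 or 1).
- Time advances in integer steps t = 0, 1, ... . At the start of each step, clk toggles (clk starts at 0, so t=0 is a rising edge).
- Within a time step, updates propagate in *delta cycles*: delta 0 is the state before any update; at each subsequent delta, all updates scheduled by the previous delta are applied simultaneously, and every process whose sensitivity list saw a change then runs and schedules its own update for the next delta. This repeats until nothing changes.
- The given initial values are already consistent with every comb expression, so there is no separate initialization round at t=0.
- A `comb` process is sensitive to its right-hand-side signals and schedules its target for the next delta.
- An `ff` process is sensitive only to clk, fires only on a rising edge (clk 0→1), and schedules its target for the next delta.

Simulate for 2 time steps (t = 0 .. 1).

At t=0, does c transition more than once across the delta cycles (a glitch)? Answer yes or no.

[bits: e,f,a,clk,b,c,d]
t=0: Δ0=0000000 Δ1=0001000 Δ2=0101000 Δ3=1101010 Δ4=0101110 Δ5=0101010 | 5Δ
t=1: Δ0=0101010 Δ1=0100010 | 1Δ

no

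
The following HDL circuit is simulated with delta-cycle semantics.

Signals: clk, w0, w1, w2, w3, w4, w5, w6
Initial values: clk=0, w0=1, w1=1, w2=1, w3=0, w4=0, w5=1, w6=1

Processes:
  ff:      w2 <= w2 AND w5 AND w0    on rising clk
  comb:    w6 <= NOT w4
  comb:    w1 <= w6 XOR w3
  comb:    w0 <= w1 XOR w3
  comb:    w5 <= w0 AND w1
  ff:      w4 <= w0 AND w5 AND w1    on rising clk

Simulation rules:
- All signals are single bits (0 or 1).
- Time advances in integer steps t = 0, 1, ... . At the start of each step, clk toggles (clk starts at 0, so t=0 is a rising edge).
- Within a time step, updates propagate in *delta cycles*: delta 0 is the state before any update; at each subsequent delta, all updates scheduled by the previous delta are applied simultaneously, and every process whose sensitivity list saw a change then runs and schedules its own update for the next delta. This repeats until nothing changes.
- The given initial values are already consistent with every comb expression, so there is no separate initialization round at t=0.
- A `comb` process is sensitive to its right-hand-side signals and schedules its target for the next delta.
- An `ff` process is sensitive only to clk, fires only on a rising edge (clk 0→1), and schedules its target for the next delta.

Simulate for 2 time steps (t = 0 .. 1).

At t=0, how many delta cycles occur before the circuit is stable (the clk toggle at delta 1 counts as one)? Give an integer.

5

t=0 Δ0: w6=1 w4=0 w0=1 w1=1 w2=1 w3=0 w5=1 clk=0
  Δ1: clk:0→1
  Δ2: w4:0→1
  Δ3: w6:1→0
  Δ4: w1:1→0
  Δ5: w0:1→0, w5:1→0
  (5Δ to stable)
t=1 Δ0: w6=0 w4=1 w0=0 w1=0 w2=1 w3=0 w5=0 clk=1
  Δ1: clk:1→0
  (1Δ to stable)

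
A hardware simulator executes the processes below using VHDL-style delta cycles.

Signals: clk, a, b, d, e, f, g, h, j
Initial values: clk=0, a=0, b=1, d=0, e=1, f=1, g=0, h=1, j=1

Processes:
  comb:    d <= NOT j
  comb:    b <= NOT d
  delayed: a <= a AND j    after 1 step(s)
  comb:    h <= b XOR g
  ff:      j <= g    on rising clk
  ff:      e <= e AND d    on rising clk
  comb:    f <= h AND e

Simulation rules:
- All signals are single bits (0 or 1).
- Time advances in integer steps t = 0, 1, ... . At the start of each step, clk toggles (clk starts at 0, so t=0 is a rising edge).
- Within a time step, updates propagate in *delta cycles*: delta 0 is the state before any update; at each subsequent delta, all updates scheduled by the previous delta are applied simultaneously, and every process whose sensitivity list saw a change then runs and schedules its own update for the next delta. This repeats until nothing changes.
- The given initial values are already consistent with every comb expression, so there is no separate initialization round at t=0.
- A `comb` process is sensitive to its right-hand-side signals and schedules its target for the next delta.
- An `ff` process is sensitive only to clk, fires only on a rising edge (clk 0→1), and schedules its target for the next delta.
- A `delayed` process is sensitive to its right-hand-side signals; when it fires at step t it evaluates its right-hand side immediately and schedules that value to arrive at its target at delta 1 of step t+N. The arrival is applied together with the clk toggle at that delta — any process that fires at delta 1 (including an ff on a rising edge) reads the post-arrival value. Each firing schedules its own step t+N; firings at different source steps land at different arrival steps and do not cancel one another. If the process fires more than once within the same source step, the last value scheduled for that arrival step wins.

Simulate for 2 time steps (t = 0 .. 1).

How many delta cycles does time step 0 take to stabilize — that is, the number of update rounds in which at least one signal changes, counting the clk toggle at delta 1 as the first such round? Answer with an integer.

5

[bits: d,a,b,j,e,clk,h,g,f]
t=0: Δ0=001110101 Δ1=001111101 Δ2=001001101 Δ3=101001100 Δ4=100001100 Δ5=100001000 | 5Δ
t=1: Δ0=100001000 Δ1=100000000 | 1Δ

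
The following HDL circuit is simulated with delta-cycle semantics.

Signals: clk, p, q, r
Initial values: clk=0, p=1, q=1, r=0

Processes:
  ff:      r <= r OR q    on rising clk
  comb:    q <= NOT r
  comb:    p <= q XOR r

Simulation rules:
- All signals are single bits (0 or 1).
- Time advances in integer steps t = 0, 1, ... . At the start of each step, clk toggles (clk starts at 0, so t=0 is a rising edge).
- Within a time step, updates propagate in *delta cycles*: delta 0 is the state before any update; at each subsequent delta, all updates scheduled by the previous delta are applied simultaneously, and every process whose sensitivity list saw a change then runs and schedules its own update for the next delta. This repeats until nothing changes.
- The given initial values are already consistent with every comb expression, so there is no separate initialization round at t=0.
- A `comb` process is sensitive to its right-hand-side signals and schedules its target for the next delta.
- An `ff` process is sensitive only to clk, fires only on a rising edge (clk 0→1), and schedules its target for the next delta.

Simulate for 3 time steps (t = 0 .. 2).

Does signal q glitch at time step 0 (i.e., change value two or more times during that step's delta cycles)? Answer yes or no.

t=0 Δ0: clk=0 q=1 p=1 r=0
  Δ1: clk:0→1
  Δ2: r:0→1
  Δ3: q:1→0, p:1→0
  Δ4: p:0→1
  (4Δ to stable)
t=1 Δ0: clk=1 q=0 p=1 r=1
  Δ1: clk:1→0
  (1Δ to stable)
t=2 Δ0: clk=0 q=0 p=1 r=1
  Δ1: clk:0→1
  (1Δ to stable)

no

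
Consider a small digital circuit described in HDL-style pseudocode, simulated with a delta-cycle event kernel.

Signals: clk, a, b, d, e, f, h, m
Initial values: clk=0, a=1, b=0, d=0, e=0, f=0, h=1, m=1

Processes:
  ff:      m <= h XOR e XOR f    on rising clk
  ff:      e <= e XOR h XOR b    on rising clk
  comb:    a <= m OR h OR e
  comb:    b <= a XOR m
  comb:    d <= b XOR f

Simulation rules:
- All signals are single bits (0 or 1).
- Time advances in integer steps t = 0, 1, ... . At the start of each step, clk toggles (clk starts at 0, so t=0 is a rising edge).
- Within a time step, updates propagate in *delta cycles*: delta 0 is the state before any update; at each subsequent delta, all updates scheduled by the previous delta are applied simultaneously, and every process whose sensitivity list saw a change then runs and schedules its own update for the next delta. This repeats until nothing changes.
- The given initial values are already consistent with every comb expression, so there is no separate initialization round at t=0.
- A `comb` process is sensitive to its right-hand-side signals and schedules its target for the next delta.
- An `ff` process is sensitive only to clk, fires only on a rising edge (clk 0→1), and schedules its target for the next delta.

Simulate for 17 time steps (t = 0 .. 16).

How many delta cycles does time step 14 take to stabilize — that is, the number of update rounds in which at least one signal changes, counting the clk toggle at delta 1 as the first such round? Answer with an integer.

[bits: e,f,a,b,clk,m,h,d]
t=0: Δ0=00100110 Δ1=00101110 Δ2=10101110 | 2Δ
t=1: Δ0=10101110 Δ1=10100110 | 1Δ
t=2: Δ0=10100110 Δ1=10101110 Δ2=00101010 Δ3=00111010 Δ4=00111011 | 4Δ
t=3: Δ0=00111011 Δ1=00110011 | 1Δ
t=4: Δ0=00110011 Δ1=00111011 Δ2=00111111 Δ3=00101111 Δ4=00101110 | 4Δ
t=5: Δ0=00101110 Δ1=00100110 | 1Δ
t=6: Δ0=00100110 Δ1=00101110 Δ2=10101110 | 2Δ
t=7: Δ0=10101110 Δ1=10100110 | 1Δ
t=8: Δ0=10100110 Δ1=10101110 Δ2=00101010 Δ3=00111010 Δ4=00111011 | 4Δ
t=9: Δ0=00111011 Δ1=00110011 | 1Δ
t=10: Δ0=00110011 Δ1=00111011 Δ2=00111111 Δ3=00101111 Δ4=00101110 | 4Δ
t=11: Δ0=00101110 Δ1=00100110 | 1Δ
t=12: Δ0=00100110 Δ1=00101110 Δ2=10101110 | 2Δ
t=13: Δ0=10101110 Δ1=10100110 | 1Δ
t=14: Δ0=10100110 Δ1=10101110 Δ2=00101010 Δ3=00111010 Δ4=00111011 | 4Δ
t=15: Δ0=00111011 Δ1=00110011 | 1Δ
t=16: Δ0=00110011 Δ1=00111011 Δ2=00111111 Δ3=00101111 Δ4=00101110 | 4Δ

4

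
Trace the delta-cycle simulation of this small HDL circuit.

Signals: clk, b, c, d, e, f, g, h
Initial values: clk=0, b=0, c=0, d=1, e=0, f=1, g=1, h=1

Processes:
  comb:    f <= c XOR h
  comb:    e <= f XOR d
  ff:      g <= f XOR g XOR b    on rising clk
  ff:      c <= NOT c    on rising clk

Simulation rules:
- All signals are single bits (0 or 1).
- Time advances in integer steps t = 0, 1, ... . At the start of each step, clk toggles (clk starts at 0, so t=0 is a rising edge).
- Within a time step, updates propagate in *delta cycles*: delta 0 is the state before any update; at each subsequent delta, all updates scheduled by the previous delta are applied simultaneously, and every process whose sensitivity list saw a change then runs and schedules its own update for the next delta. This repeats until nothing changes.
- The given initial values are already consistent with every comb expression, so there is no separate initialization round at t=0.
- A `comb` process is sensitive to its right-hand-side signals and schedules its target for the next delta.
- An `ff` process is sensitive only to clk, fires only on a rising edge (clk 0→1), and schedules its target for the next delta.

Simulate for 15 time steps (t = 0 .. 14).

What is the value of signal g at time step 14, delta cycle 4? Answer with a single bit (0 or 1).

1

t=0 Δ0: clk=0 g=1 b=0 e=0 f=1 h=1 c=0 d=1
  Δ1: clk:0→1
  Δ2: g:1→0, c:0→1
  Δ3: f:1→0
  Δ4: e:0→1
  (4Δ to stable)
t=1 Δ0: clk=1 g=0 b=0 e=1 f=0 h=1 c=1 d=1
  Δ1: clk:1→0
  (1Δ to stable)
t=2 Δ0: clk=0 g=0 b=0 e=1 f=0 h=1 c=1 d=1
  Δ1: clk:0→1
  Δ2: c:1→0
  Δ3: f:0→1
  Δ4: e:1→0
  (4Δ to stable)
t=3 Δ0: clk=1 g=0 b=0 e=0 f=1 h=1 c=0 d=1
  Δ1: clk:1→0
  (1Δ to stable)
t=4 Δ0: clk=0 g=0 b=0 e=0 f=1 h=1 c=0 d=1
  Δ1: clk:0→1
  Δ2: g:0→1, c:0→1
  Δ3: f:1→0
  Δ4: e:0→1
  (4Δ to stable)
t=5 Δ0: clk=1 g=1 b=0 e=1 f=0 h=1 c=1 d=1
  Δ1: clk:1→0
  (1Δ to stable)
t=6 Δ0: clk=0 g=1 b=0 e=1 f=0 h=1 c=1 d=1
  Δ1: clk:0→1
  Δ2: c:1→0
  Δ3: f:0→1
  Δ4: e:1→0
  (4Δ to stable)
t=7 Δ0: clk=1 g=1 b=0 e=0 f=1 h=1 c=0 d=1
  Δ1: clk:1→0
  (1Δ to stable)
t=8 Δ0: clk=0 g=1 b=0 e=0 f=1 h=1 c=0 d=1
  Δ1: clk:0→1
  Δ2: g:1→0, c:0→1
  Δ3: f:1→0
  Δ4: e:0→1
  (4Δ to stable)
t=9 Δ0: clk=1 g=0 b=0 e=1 f=0 h=1 c=1 d=1
  Δ1: clk:1→0
  (1Δ to stable)
t=10 Δ0: clk=0 g=0 b=0 e=1 f=0 h=1 c=1 d=1
  Δ1: clk:0→1
  Δ2: c:1→0
  Δ3: f:0→1
  Δ4: e:1→0
  (4Δ to stable)
t=11 Δ0: clk=1 g=0 b=0 e=0 f=1 h=1 c=0 d=1
  Δ1: clk:1→0
  (1Δ to stable)
t=12 Δ0: clk=0 g=0 b=0 e=0 f=1 h=1 c=0 d=1
  Δ1: clk:0→1
  Δ2: g:0→1, c:0→1
  Δ3: f:1→0
  Δ4: e:0→1
  (4Δ to stable)
t=13 Δ0: clk=1 g=1 b=0 e=1 f=0 h=1 c=1 d=1
  Δ1: clk:1→0
  (1Δ to stable)
t=14 Δ0: clk=0 g=1 b=0 e=1 f=0 h=1 c=1 d=1
  Δ1: clk:0→1
  Δ2: c:1→0
  Δ3: f:0→1
  Δ4: e:1→0
  (4Δ to stable)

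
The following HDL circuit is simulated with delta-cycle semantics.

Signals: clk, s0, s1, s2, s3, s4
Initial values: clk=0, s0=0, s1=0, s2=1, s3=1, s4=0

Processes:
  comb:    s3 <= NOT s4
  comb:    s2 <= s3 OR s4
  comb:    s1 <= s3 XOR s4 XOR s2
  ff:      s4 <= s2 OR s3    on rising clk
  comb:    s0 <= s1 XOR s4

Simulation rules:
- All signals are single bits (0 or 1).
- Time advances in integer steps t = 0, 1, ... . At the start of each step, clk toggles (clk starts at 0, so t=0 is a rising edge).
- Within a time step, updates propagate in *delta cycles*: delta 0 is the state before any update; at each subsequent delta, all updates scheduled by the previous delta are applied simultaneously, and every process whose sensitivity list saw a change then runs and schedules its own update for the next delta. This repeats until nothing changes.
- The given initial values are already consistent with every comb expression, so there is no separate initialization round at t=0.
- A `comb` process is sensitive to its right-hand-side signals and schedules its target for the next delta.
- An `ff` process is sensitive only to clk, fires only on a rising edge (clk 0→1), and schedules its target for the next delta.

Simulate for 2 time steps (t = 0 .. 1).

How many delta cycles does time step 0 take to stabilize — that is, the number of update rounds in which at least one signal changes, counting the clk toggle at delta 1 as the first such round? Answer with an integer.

5

t0.Δ0 s0=0 s4=0 clk=0 s2=1 s1=0 s3=1
t0.Δ1 s0=0 s4=0 clk=1 s2=1 s1=0 s3=1
t0.Δ2 s0=0 s4=1 clk=1 s2=1 s1=0 s3=1
t0.Δ3 s0=1 s4=1 clk=1 s2=1 s1=1 s3=0
t0.Δ4 s0=0 s4=1 clk=1 s2=1 s1=0 s3=0
t0.Δ5 s0=1 s4=1 clk=1 s2=1 s1=0 s3=0
t1.Δ0 s0=1 s4=1 clk=1 s2=1 s1=0 s3=0
t1.Δ1 s0=1 s4=1 clk=0 s2=1 s1=0 s3=0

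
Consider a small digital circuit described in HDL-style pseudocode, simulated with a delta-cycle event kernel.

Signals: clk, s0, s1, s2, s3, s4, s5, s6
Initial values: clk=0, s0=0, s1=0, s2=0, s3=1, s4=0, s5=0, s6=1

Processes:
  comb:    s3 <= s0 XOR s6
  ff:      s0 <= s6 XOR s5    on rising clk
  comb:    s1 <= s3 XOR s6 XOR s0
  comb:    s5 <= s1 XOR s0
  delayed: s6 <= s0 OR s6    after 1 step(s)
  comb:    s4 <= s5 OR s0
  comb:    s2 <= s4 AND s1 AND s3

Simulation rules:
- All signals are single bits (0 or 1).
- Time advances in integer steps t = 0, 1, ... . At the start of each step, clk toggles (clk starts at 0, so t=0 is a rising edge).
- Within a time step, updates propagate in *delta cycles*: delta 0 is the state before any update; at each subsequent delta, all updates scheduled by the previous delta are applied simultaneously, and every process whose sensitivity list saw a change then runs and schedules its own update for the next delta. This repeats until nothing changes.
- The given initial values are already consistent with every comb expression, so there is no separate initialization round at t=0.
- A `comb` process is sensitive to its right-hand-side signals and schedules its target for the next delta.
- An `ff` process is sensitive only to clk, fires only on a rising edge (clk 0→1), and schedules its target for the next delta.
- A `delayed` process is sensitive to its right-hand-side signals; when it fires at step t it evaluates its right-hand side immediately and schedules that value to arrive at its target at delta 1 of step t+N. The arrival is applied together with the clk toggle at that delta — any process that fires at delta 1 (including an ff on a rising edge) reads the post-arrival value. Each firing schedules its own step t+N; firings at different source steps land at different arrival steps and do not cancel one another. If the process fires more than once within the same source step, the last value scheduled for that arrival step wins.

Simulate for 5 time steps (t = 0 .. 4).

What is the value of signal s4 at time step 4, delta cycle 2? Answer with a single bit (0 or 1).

0

t0.Δ0 s4=0 s2=0 s1=0 s3=1 clk=0 s6=1 s5=0 s0=0
t0.Δ1 s4=0 s2=0 s1=0 s3=1 clk=1 s6=1 s5=0 s0=0
t0.Δ2 s4=0 s2=0 s1=0 s3=1 clk=1 s6=1 s5=0 s0=1
t0.Δ3 s4=1 s2=0 s1=1 s3=0 clk=1 s6=1 s5=1 s0=1
t0.Δ4 s4=1 s2=0 s1=0 s3=0 clk=1 s6=1 s5=0 s0=1
t0.Δ5 s4=1 s2=0 s1=0 s3=0 clk=1 s6=1 s5=1 s0=1
t1.Δ0 s4=1 s2=0 s1=0 s3=0 clk=1 s6=1 s5=1 s0=1
t1.Δ1 s4=1 s2=0 s1=0 s3=0 clk=0 s6=1 s5=1 s0=1
t2.Δ0 s4=1 s2=0 s1=0 s3=0 clk=0 s6=1 s5=1 s0=1
t2.Δ1 s4=1 s2=0 s1=0 s3=0 clk=1 s6=1 s5=1 s0=1
t2.Δ2 s4=1 s2=0 s1=0 s3=0 clk=1 s6=1 s5=1 s0=0
t2.Δ3 s4=1 s2=0 s1=1 s3=1 clk=1 s6=1 s5=0 s0=0
t2.Δ4 s4=0 s2=1 s1=0 s3=1 clk=1 s6=1 s5=1 s0=0
t2.Δ5 s4=1 s2=0 s1=0 s3=1 clk=1 s6=1 s5=0 s0=0
t2.Δ6 s4=0 s2=0 s1=0 s3=1 clk=1 s6=1 s5=0 s0=0
t3.Δ0 s4=0 s2=0 s1=0 s3=1 clk=1 s6=1 s5=0 s0=0
t3.Δ1 s4=0 s2=0 s1=0 s3=1 clk=0 s6=1 s5=0 s0=0
t4.Δ0 s4=0 s2=0 s1=0 s3=1 clk=0 s6=1 s5=0 s0=0
t4.Δ1 s4=0 s2=0 s1=0 s3=1 clk=1 s6=1 s5=0 s0=0
t4.Δ2 s4=0 s2=0 s1=0 s3=1 clk=1 s6=1 s5=0 s0=1
t4.Δ3 s4=1 s2=0 s1=1 s3=0 clk=1 s6=1 s5=1 s0=1
t4.Δ4 s4=1 s2=0 s1=0 s3=0 clk=1 s6=1 s5=0 s0=1
t4.Δ5 s4=1 s2=0 s1=0 s3=0 clk=1 s6=1 s5=1 s0=1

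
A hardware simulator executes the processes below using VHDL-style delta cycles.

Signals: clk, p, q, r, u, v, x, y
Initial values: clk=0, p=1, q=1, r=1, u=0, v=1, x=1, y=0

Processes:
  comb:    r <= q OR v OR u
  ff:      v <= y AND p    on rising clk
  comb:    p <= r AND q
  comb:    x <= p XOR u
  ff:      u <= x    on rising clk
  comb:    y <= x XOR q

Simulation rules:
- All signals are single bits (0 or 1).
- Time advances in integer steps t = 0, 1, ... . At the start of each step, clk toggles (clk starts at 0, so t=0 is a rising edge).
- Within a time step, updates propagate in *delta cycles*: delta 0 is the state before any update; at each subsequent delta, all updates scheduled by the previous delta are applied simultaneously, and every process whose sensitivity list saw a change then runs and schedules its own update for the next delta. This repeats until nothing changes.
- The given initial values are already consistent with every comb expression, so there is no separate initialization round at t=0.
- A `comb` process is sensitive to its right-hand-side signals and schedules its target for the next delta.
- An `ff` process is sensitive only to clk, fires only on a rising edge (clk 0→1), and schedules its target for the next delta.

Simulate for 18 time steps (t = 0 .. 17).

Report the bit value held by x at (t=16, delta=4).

0

t=0 Δ0: p=1 u=0 q=1 r=1 x=1 clk=0 y=0 v=1
  Δ1: clk:0→1
  Δ2: u:0→1, v:1→0
  Δ3: x:1→0
  Δ4: y:0→1
  (4Δ to stable)
t=1 Δ0: p=1 u=1 q=1 r=1 x=0 clk=1 y=1 v=0
  Δ1: clk:1→0
  (1Δ to stable)
t=2 Δ0: p=1 u=1 q=1 r=1 x=0 clk=0 y=1 v=0
  Δ1: clk:0→1
  Δ2: u:1→0, v:0→1
  Δ3: x:0→1
  Δ4: y:1→0
  (4Δ to stable)
t=3 Δ0: p=1 u=0 q=1 r=1 x=1 clk=1 y=0 v=1
  Δ1: clk:1→0
  (1Δ to stable)
t=4 Δ0: p=1 u=0 q=1 r=1 x=1 clk=0 y=0 v=1
  Δ1: clk:0→1
  Δ2: u:0→1, v:1→0
  Δ3: x:1→0
  Δ4: y:0→1
  (4Δ to stable)
t=5 Δ0: p=1 u=1 q=1 r=1 x=0 clk=1 y=1 v=0
  Δ1: clk:1→0
  (1Δ to stable)
t=6 Δ0: p=1 u=1 q=1 r=1 x=0 clk=0 y=1 v=0
  Δ1: clk:0→1
  Δ2: u:1→0, v:0→1
  Δ3: x:0→1
  Δ4: y:1→0
  (4Δ to stable)
t=7 Δ0: p=1 u=0 q=1 r=1 x=1 clk=1 y=0 v=1
  Δ1: clk:1→0
  (1Δ to stable)
t=8 Δ0: p=1 u=0 q=1 r=1 x=1 clk=0 y=0 v=1
  Δ1: clk:0→1
  Δ2: u:0→1, v:1→0
  Δ3: x:1→0
  Δ4: y:0→1
  (4Δ to stable)
t=9 Δ0: p=1 u=1 q=1 r=1 x=0 clk=1 y=1 v=0
  Δ1: clk:1→0
  (1Δ to stable)
t=10 Δ0: p=1 u=1 q=1 r=1 x=0 clk=0 y=1 v=0
  Δ1: clk:0→1
  Δ2: u:1→0, v:0→1
  Δ3: x:0→1
  Δ4: y:1→0
  (4Δ to stable)
t=11 Δ0: p=1 u=0 q=1 r=1 x=1 clk=1 y=0 v=1
  Δ1: clk:1→0
  (1Δ to stable)
t=12 Δ0: p=1 u=0 q=1 r=1 x=1 clk=0 y=0 v=1
  Δ1: clk:0→1
  Δ2: u:0→1, v:1→0
  Δ3: x:1→0
  Δ4: y:0→1
  (4Δ to stable)
t=13 Δ0: p=1 u=1 q=1 r=1 x=0 clk=1 y=1 v=0
  Δ1: clk:1→0
  (1Δ to stable)
t=14 Δ0: p=1 u=1 q=1 r=1 x=0 clk=0 y=1 v=0
  Δ1: clk:0→1
  Δ2: u:1→0, v:0→1
  Δ3: x:0→1
  Δ4: y:1→0
  (4Δ to stable)
t=15 Δ0: p=1 u=0 q=1 r=1 x=1 clk=1 y=0 v=1
  Δ1: clk:1→0
  (1Δ to stable)
t=16 Δ0: p=1 u=0 q=1 r=1 x=1 clk=0 y=0 v=1
  Δ1: clk:0→1
  Δ2: u:0→1, v:1→0
  Δ3: x:1→0
  Δ4: y:0→1
  (4Δ to stable)
t=17 Δ0: p=1 u=1 q=1 r=1 x=0 clk=1 y=1 v=0
  Δ1: clk:1→0
  (1Δ to stable)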